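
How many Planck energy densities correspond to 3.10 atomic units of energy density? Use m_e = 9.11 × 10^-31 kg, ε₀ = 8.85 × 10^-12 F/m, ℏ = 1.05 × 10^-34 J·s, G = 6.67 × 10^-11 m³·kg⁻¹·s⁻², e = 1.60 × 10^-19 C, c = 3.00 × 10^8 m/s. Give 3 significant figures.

2.00 × 10^-100

atomic unit of energy density: u_au = E_h/a₀³ = m_e⁴e¹⁰/((4πε₀)⁵ℏ⁸) = 3.01 × 10^13 J/m³
Planck energy density: u_P = c⁷/(ℏG²) = 4.68 × 10^113 J/m³
3.10 × 3.01 × 10^13 / 4.68 × 10^113 = 2.00 × 10^-100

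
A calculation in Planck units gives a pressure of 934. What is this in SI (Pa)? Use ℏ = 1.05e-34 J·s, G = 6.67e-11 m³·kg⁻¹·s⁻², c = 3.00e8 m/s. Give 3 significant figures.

One Planck pressure: p_P = c⁷/(ℏG²) = 4.68e113 Pa.
934 × 4.68e113 Pa = 4.37e116 Pa

4.37e116 Pa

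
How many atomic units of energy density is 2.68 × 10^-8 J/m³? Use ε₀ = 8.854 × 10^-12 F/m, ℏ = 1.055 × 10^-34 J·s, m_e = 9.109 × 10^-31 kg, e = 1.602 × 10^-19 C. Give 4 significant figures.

9.149 × 10^-22

atomic unit of energy density: u_au = E_h/a₀³ = m_e⁴e¹⁰/((4πε₀)⁵ℏ⁸) = 2.929 × 10^13 J/m³.
2.68 × 10^-8 / 2.929 × 10^13 = 9.149 × 10^-22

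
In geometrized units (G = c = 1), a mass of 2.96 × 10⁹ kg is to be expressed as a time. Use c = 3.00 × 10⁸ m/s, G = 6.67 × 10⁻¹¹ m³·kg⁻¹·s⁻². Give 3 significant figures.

7.31 × 10⁻²⁷ s

Mass → time via G/c³.
2.96 × 10⁹ kg × (G/c³) = 7.31 × 10⁻²⁷ s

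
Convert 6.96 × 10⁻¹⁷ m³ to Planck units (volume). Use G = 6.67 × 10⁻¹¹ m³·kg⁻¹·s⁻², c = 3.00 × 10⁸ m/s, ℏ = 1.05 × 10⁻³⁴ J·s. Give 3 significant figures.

1.67 × 10⁸⁸

Planck volume: V_P = (ℏG/c³)^(3/2) = 4.18 × 10⁻¹⁰⁵ m³.
6.96 × 10⁻¹⁷ / 4.18 × 10⁻¹⁰⁵ = 1.67 × 10⁸⁸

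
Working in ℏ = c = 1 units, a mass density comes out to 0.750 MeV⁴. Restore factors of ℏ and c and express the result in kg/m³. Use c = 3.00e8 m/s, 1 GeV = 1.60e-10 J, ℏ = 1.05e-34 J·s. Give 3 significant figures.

Mass density is [E]/(c²[L]³) = [E]⁴/(ℏ³c⁵).
1 GeV⁴ → 1/(ℏ³c⁵) × (1 GeV in J)⁴ = 2.33e20 kg/m³.
Convert the energy scale: 0.750 MeV⁴ = 7.50e-13 GeV⁴.
Result: 7.50e-13 × 2.33e20 = 1.75e8 kg/m³.

1.75e8 kg/m³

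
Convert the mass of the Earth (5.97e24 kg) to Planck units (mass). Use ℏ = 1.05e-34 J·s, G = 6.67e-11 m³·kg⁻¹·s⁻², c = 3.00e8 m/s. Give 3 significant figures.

Planck mass: m_P = √(ℏc/G) = 2.17e-8 kg.
5.97e24 / 2.17e-8 = 2.75e32

2.75e32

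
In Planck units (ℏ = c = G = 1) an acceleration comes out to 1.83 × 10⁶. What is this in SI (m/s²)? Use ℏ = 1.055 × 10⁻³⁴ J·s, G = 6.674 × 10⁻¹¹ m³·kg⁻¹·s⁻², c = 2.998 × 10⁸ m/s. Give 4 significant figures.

One Planck acceleration: a_P = √(c⁷/(ℏG)) = 5.560 × 10⁵¹ m/s².
1.83 × 10⁶ × 5.560 × 10⁵¹ m/s² = 1.018 × 10⁵⁸ m/s²

1.018 × 10⁵⁸ m/s²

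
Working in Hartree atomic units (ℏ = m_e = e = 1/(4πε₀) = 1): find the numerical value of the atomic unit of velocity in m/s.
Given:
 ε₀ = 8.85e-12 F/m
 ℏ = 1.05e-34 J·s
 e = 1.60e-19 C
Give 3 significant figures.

From ℏ = m_e = e = 1/(4πε₀) = 1 the velocity scale is v_au = e²/(4πε₀ℏ).
  = 2.56e-38 / 1.17e-44
  = 2.19e6 m/s

2.19e6 m/s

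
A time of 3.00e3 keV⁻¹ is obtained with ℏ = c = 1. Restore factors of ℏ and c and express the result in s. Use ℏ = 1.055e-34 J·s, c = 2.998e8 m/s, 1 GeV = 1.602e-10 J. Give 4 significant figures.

1.976e-15 s

A time is [E]⁻¹ in ℏ=c=1; restore one factor of ℏ.
1 GeV⁻¹ → ℏ × (1 GeV in J)⁻¹ = 6.586e-25 s.
Convert the energy scale: 3.00e3 keV⁻¹ = 3.00e9 GeV⁻¹.
Result: 3.00e9 × 6.586e-25 = 1.976e-15 s.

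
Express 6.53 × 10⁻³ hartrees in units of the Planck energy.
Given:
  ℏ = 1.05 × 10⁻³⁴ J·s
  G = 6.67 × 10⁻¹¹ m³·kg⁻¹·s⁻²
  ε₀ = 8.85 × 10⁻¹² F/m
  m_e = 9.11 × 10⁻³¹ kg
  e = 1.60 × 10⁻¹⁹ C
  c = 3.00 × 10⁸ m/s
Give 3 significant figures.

hartree: E_h = m_e e⁴/(4πε₀ℏ)² = 4.38 × 10⁻¹⁸ J
Planck energy: E_P = √(ℏc⁵/G) = 1.96 × 10⁹ J
6.53 × 10⁻³ × 4.38 × 10⁻¹⁸ / 1.96 × 10⁹ = 1.46 × 10⁻²⁹

1.46 × 10⁻²⁹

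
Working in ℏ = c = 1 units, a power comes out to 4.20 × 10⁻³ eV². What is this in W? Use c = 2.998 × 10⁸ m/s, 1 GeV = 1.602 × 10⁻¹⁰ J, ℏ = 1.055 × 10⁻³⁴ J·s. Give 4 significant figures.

1.022 × 10⁻⁶ W

Power is [E]/[T] = [E]²/ℏ.
1 GeV² → 1/ℏ × (1 GeV in J)² = 2.433 × 10¹⁴ W.
Convert the energy scale: 4.20 × 10⁻³ eV² = 4.20 × 10⁻²¹ GeV².
Result: 4.20 × 10⁻²¹ × 2.433 × 10¹⁴ = 1.022 × 10⁻⁶ W.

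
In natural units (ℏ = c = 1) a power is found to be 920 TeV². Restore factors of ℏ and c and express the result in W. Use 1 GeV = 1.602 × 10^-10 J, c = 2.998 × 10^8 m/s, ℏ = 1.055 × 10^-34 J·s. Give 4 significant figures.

2.238 × 10^23 W

Power is [E]/[T] = [E]²/ℏ.
1 GeV² → 1/ℏ × (1 GeV in J)² = 2.433 × 10^14 W.
Convert the energy scale: 920 TeV² = 9.20 × 10^8 GeV².
Result: 9.20 × 10^8 × 2.433 × 10^14 = 2.238 × 10^23 W.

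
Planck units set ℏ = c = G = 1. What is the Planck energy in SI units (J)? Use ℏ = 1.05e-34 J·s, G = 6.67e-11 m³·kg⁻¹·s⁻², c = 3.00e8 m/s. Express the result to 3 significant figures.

1.96e9 J

The unique combination of the constants set to 1 with dimensions of energy is E_P = √(ℏc⁵/G).
  = √(3.83e18)
  = 1.96e9 J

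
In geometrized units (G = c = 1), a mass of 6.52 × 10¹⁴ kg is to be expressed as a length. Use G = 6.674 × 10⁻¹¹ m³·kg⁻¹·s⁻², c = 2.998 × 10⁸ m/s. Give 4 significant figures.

4.841 × 10⁻¹³ m

In G = c = 1 units mass has dimensions of length; the conversion factor is G/c².
6.52 × 10¹⁴ kg × (G/c²) = 4.841 × 10⁻¹³ m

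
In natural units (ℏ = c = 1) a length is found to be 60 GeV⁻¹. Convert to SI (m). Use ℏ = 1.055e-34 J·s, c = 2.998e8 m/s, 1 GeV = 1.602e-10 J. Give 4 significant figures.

1.185e-14 m

A length is [E]⁻¹ in ℏ=c=1; restore one factor of ℏc.
1 GeV⁻¹ → ℏc × (1 GeV in J)⁻¹ = 1.974e-16 m.
Result: 60 × 1.974e-16 = 1.185e-14 m.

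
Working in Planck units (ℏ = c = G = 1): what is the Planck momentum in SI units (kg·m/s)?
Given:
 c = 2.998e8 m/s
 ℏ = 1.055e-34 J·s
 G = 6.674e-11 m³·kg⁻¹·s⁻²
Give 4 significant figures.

Dimensional analysis gives p_P = √(ℏc³/G).
  = √(42.60)
  = 6.527 kg·m/s

6.527 kg·m/s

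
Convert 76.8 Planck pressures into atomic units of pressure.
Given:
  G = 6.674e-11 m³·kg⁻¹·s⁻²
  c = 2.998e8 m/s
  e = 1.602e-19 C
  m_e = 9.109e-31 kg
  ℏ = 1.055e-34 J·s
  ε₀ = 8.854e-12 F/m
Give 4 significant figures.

Planck pressure: p_P = c⁷/(ℏG²) = 4.632e113 Pa
atomic unit of pressure: P_au = E_h/a₀³ = m_e⁴e¹⁰/((4πε₀)⁵ℏ⁸) = 2.929e13 Pa
76.8 × 4.632e113 / 2.929e13 = 1.215e102

1.215e102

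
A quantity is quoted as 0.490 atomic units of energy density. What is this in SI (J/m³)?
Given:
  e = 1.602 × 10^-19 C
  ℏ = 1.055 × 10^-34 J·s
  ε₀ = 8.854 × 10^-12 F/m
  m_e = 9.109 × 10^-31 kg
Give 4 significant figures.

One atomic unit of energy density: u_au = E_h/a₀³ = m_e⁴e¹⁰/((4πε₀)⁵ℏ⁸) = 2.929 × 10^13 J/m³.
0.490 × 2.929 × 10^13 J/m³ = 1.435 × 10^13 J/m³

1.435 × 10^13 J/m³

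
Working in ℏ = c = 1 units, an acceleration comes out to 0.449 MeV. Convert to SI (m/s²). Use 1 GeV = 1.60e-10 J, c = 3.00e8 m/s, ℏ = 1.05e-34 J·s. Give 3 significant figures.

Acceleration is [L]/[T]² = c·[E]/ℏ.
1 GeV → c/ℏ × (1 GeV in J) = 4.57e32 m/s².
Convert the energy scale: 0.449 MeV = 4.49e-4 GeV.
Result: 4.49e-4 × 4.57e32 = 2.05e29 m/s².

2.05e29 m/s²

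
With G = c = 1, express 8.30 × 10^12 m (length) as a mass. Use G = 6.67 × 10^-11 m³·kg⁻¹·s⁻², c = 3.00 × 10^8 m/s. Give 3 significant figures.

Length → mass via c²/G.
8.30 × 10^12 m × (c²/G) = 1.12 × 10^40 kg

1.12 × 10^40 kg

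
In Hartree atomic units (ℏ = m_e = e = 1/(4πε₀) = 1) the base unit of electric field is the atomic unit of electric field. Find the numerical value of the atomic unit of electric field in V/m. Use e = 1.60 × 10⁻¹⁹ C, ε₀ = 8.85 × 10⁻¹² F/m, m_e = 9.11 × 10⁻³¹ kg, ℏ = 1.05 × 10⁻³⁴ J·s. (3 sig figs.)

5.20 × 10¹¹ V/m

E_au = E_h/(e a₀) = m_e²e⁵/((4πε₀)³ℏ⁴)
E_h = 4.38 × 10⁻¹⁸ J
a₀ = 5.26 × 10⁻¹¹ m
E_h/(e·a₀) = 5.20 × 10¹¹ V/m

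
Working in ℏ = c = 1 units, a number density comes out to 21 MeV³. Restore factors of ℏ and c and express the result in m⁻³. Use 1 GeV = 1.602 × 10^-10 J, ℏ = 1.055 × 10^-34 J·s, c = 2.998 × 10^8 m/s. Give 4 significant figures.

2.729 × 10^39 m⁻³

Number density is [L]⁻³ = [E]³/(ℏc)³.
1 GeV³ → 1/(ℏc)³ × (1 GeV in J)³ = 1.299 × 10^47 m⁻³.
Convert the energy scale: 21 MeV³ = 2.10 × 10^-8 GeV³.
Result: 2.10 × 10^-8 × 1.299 × 10^47 = 2.729 × 10^39 m⁻³.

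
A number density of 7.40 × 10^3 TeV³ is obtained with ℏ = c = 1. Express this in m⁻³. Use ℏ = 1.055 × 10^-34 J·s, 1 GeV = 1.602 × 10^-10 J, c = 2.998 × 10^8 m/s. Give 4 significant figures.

9.615 × 10^59 m⁻³

Number density is [L]⁻³ = [E]³/(ℏc)³.
1 GeV³ → 1/(ℏc)³ × (1 GeV in J)³ = 1.299 × 10^47 m⁻³.
Convert the energy scale: 7.40 × 10^3 TeV³ = 7.40 × 10^12 GeV³.
Result: 7.40 × 10^12 × 1.299 × 10^47 = 9.615 × 10^59 m⁻³.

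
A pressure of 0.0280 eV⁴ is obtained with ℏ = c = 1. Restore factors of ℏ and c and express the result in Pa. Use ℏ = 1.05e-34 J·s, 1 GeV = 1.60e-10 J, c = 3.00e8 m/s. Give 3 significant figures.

0.587 Pa

Pressure is [E]/[L]³ = [E]⁴/(ℏc)³.
1 GeV⁴ → 1/(ℏc)³ × (1 GeV in J)⁴ = 2.10e37 Pa.
Convert the energy scale: 0.0280 eV⁴ = 2.80e-38 GeV⁴.
Result: 2.80e-38 × 2.10e37 = 0.587 Pa.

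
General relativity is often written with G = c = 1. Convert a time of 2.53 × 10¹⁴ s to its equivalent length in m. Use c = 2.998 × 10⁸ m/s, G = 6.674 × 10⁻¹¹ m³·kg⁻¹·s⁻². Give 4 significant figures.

Time → length via c.
2.53 × 10¹⁴ s × (c) = 7.585 × 10²² m

7.585 × 10²² m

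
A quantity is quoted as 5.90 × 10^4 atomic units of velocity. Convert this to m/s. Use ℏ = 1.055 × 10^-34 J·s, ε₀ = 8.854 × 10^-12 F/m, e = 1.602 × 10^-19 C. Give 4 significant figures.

One atomic unit of velocity: v_au = e²/(4πε₀ℏ) = 2.186 × 10^6 m/s.
5.90 × 10^4 × 2.186 × 10^6 m/s = 1.290 × 10^11 m/s

1.290 × 10^11 m/s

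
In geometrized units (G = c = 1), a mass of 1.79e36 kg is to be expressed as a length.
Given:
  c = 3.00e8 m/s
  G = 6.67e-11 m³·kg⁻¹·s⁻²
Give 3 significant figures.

In G = c = 1 units mass has dimensions of length; the conversion factor is G/c².
1.79e36 kg × (G/c²) = 1.33e9 m

1.33e9 m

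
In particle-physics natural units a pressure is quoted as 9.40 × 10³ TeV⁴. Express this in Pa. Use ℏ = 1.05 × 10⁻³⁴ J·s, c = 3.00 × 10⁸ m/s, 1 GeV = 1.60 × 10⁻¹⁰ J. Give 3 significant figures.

1.97 × 10⁵³ Pa

Pressure is [E]/[L]³ = [E]⁴/(ℏc)³.
1 GeV⁴ → 1/(ℏc)³ × (1 GeV in J)⁴ = 2.10 × 10³⁷ Pa.
Convert the energy scale: 9.40 × 10³ TeV⁴ = 9.40 × 10¹⁵ GeV⁴.
Result: 9.40 × 10¹⁵ × 2.10 × 10³⁷ = 1.97 × 10⁵³ Pa.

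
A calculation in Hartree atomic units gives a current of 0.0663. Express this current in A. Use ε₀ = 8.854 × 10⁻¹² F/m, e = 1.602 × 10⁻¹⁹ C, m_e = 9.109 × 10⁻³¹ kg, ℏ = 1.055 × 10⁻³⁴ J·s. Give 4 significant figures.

One atomic unit of electric current: I_au = e E_h/ℏ = m_e e⁵/((4πε₀)²ℏ³) = 6.612 × 10⁻³ A.
0.0663 × 6.612 × 10⁻³ A = 4.384 × 10⁻⁴ A

4.384 × 10⁻⁴ A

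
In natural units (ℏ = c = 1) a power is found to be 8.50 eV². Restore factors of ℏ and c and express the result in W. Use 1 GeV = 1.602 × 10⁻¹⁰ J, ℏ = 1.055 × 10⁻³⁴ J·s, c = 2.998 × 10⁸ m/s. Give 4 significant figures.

Power is [E]/[T] = [E]²/ℏ.
1 GeV² → 1/ℏ × (1 GeV in J)² = 2.433 × 10¹⁴ W.
Convert the energy scale: 8.50 eV² = 8.50 × 10⁻¹⁸ GeV².
Result: 8.50 × 10⁻¹⁸ × 2.433 × 10¹⁴ = 2.068 × 10⁻³ W.

2.068 × 10⁻³ W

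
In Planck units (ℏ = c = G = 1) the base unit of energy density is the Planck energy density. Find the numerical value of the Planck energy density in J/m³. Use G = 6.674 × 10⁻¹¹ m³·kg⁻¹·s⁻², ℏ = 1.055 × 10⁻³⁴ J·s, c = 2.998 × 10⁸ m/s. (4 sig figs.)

4.632 × 10¹¹³ J/m³

u_P = c⁷/(ℏG²)
  = 2.177 × 10⁵⁹ / 4.699 × 10⁻⁵⁵
  = 4.632 × 10¹¹³ J/m³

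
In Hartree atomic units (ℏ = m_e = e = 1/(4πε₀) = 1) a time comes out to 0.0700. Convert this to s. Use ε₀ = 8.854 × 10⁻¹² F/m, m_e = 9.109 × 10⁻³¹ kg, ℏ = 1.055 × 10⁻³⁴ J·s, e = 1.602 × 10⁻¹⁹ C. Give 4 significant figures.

One atomic unit of time: τ_au = (4πε₀)²ℏ³/(m_e e⁴) = 2.423 × 10⁻¹⁷ s.
0.0700 × 2.423 × 10⁻¹⁷ s = 1.696 × 10⁻¹⁸ s

1.696 × 10⁻¹⁸ s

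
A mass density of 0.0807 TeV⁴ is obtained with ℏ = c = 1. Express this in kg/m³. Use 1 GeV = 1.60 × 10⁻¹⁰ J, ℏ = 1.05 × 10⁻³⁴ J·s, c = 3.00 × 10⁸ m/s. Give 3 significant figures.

1.88 × 10³¹ kg/m³

Mass density is [E]/(c²[L]³) = [E]⁴/(ℏ³c⁵).
1 GeV⁴ → 1/(ℏ³c⁵) × (1 GeV in J)⁴ = 2.33 × 10²⁰ kg/m³.
Convert the energy scale: 0.0807 TeV⁴ = 8.07 × 10¹⁰ GeV⁴.
Result: 8.07 × 10¹⁰ × 2.33 × 10²⁰ = 1.88 × 10³¹ kg/m³.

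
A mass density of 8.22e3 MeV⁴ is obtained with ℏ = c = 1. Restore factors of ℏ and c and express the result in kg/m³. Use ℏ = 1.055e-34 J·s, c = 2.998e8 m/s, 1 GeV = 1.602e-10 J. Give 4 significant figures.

1.904e12 kg/m³

Mass density is [E]/(c²[L]³) = [E]⁴/(ℏ³c⁵).
1 GeV⁴ → 1/(ℏ³c⁵) × (1 GeV in J)⁴ = 2.316e20 kg/m³.
Convert the energy scale: 8.22e3 MeV⁴ = 8.22e-9 GeV⁴.
Result: 8.22e-9 × 2.316e20 = 1.904e12 kg/m³.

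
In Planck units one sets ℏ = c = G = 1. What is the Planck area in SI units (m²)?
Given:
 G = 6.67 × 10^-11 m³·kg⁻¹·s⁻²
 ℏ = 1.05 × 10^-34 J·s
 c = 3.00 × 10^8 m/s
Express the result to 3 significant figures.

2.59 × 10^-70 m²

A_P = ℏG/c³
  = 7.00 × 10^-45 / 2.70 × 10^25
  = 2.59 × 10^-70 m²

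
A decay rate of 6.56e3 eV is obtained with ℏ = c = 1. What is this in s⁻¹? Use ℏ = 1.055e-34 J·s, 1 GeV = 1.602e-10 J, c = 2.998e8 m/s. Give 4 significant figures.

9.961e18 s⁻¹

A rate is [E]/ℏ; divide by ℏ.
1 GeV → 1/ℏ × (1 GeV in J) = 1.518e24 s⁻¹.
Convert the energy scale: 6.56e3 eV = 6.56e-6 GeV.
Result: 6.56e-6 × 1.518e24 = 9.961e18 s⁻¹.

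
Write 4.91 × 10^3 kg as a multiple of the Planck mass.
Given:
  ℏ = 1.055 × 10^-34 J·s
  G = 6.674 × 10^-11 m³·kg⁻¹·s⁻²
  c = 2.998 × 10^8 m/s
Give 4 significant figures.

Planck mass: m_P = √(ℏc/G) = 2.177 × 10^-8 kg.
4.91 × 10^3 / 2.177 × 10^-8 = 2.255 × 10^11

2.255 × 10^11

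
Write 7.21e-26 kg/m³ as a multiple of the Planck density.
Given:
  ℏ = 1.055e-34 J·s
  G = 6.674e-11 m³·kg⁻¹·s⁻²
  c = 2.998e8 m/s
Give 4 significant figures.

Planck density: ρ_P = c⁵/(ℏG²) = 5.154e96 kg/m³.
7.21e-26 / 5.154e96 = 1.399e-122

1.399e-122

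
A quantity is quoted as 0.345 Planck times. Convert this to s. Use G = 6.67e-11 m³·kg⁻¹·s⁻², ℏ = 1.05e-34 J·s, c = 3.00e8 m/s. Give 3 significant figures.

One Planck time: t_P = √(ℏG/c⁵) = 5.37e-44 s.
0.345 × 5.37e-44 s = 1.85e-44 s

1.85e-44 s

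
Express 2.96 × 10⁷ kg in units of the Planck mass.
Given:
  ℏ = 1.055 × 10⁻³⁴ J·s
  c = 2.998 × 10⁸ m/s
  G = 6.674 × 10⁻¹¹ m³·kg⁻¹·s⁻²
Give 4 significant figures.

1.360 × 10¹⁵

Planck mass: m_P = √(ℏc/G) = 2.177 × 10⁻⁸ kg.
2.96 × 10⁷ / 2.177 × 10⁻⁸ = 1.360 × 10¹⁵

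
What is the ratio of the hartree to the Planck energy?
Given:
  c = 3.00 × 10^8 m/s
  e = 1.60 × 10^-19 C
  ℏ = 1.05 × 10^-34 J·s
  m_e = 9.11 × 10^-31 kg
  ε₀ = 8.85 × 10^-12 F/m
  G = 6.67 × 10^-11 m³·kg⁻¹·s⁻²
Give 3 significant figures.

hartree: E_h = m_e e⁴/(4πε₀ℏ)² = 4.38 × 10^-18 J
Planck energy: E_P = √(ℏc⁵/G) = 1.96 × 10^9 J
ratio = 4.38 × 10^-18 / 1.96 × 10^9 = 2.24 × 10^-27

2.24 × 10^-27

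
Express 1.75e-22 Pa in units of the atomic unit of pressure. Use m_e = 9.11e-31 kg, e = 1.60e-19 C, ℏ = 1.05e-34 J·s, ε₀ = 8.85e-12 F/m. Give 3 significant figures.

5.81e-36

atomic unit of pressure: P_au = E_h/a₀³ = m_e⁴e¹⁰/((4πε₀)⁵ℏ⁸) = 3.01e13 Pa.
1.75e-22 / 3.01e13 = 5.81e-36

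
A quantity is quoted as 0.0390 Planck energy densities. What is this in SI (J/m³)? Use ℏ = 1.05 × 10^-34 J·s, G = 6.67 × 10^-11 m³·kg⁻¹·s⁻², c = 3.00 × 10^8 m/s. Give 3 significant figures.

One Planck energy density: u_P = c⁷/(ℏG²) = 4.68 × 10^113 J/m³.
0.0390 × 4.68 × 10^113 J/m³ = 1.83 × 10^112 J/m³

1.83 × 10^112 J/m³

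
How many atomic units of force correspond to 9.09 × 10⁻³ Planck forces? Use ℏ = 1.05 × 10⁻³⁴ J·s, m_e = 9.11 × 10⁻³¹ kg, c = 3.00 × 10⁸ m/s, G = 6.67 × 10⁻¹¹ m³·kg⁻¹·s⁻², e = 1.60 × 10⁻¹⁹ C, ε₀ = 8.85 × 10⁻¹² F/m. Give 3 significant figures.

Planck force: F_P = c⁴/G = 1.21 × 10⁴⁴ N
atomic unit of force: F_au = E_h/a₀ = m_e²e⁶/((4πε₀)³ℏ⁴) = 8.33 × 10⁻⁸ N
9.09 × 10⁻³ × 1.21 × 10⁴⁴ / 8.33 × 10⁻⁸ = 1.33 × 10⁴⁹

1.33 × 10⁴⁹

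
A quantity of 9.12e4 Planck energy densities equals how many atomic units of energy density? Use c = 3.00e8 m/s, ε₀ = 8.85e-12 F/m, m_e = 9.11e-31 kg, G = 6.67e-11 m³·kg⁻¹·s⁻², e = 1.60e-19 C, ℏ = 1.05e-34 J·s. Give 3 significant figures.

1.42e105

Planck energy density: u_P = c⁷/(ℏG²) = 4.68e113 J/m³
atomic unit of energy density: u_au = E_h/a₀³ = m_e⁴e¹⁰/((4πε₀)⁵ℏ⁸) = 3.01e13 J/m³
9.12e4 × 4.68e113 / 3.01e13 = 1.42e105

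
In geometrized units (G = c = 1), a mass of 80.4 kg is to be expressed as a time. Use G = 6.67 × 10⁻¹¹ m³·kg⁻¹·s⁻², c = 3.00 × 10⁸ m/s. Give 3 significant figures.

1.99 × 10⁻³⁴ s

Mass → time via G/c³.
80.4 kg × (G/c³) = 1.99 × 10⁻³⁴ s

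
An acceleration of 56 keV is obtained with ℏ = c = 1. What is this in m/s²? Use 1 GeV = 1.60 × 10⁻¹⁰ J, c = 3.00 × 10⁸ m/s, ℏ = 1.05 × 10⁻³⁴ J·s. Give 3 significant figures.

2.56 × 10²⁸ m/s²

Acceleration is [L]/[T]² = c·[E]/ℏ.
1 GeV → c/ℏ × (1 GeV in J) = 4.57 × 10³² m/s².
Convert the energy scale: 56 keV = 5.60 × 10⁻⁵ GeV.
Result: 5.60 × 10⁻⁵ × 4.57 × 10³² = 2.56 × 10²⁸ m/s².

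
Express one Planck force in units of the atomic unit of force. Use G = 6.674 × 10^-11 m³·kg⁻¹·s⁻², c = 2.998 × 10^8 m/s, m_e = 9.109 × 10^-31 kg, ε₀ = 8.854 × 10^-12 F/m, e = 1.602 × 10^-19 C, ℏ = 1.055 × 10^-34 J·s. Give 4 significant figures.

1.473 × 10^51

Planck force: F_P = c⁴/G = 1.210 × 10^44 N
atomic unit of force: F_au = E_h/a₀ = m_e²e⁶/((4πε₀)³ℏ⁴) = 8.220 × 10^-8 N
ratio = 1.210 × 10^44 / 8.220 × 10^-8 = 1.473 × 10^51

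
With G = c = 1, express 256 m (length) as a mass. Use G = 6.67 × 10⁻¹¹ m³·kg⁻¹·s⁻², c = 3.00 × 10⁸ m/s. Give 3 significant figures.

3.45 × 10²⁹ kg

Length → mass via c²/G.
256 m × (c²/G) = 3.45 × 10²⁹ kg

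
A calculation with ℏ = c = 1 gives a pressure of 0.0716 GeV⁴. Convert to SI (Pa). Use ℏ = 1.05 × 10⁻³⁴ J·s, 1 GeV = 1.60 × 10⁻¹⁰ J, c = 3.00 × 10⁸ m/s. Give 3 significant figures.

1.50 × 10³⁶ Pa

Pressure is [E]/[L]³ = [E]⁴/(ℏc)³.
1 GeV⁴ → 1/(ℏc)³ × (1 GeV in J)⁴ = 2.10 × 10³⁷ Pa.
Result: 0.0716 × 2.10 × 10³⁷ = 1.50 × 10³⁶ Pa.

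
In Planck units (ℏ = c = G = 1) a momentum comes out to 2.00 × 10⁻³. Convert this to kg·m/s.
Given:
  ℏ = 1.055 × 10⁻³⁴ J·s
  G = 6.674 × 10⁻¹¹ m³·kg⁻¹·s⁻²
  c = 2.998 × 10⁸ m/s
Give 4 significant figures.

One Planck momentum: p_P = √(ℏc³/G) = 6.527 kg·m/s.
2.00 × 10⁻³ × 6.527 kg·m/s = 0.01305 kg·m/s

0.01305 kg·m/s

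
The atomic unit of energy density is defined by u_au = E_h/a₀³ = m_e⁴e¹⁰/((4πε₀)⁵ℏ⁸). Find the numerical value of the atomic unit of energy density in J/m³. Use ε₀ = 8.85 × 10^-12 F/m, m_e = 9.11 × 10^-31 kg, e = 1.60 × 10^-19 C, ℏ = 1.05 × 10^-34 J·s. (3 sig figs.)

u_au = E_h/a₀³ = m_e⁴e¹⁰/((4πε₀)⁵ℏ⁸)
E_h = 4.38 × 10^-18 J
a₀ = 5.26 × 10^-11 m
E_h/a₀³ = 3.01 × 10^13 J/m³

3.01 × 10^13 J/m³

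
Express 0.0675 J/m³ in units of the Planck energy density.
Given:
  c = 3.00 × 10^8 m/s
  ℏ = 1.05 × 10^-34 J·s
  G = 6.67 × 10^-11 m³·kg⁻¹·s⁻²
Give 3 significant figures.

Planck energy density: u_P = c⁷/(ℏG²) = 4.68 × 10^113 J/m³.
0.0675 / 4.68 × 10^113 = 1.44 × 10^-115

1.44 × 10^-115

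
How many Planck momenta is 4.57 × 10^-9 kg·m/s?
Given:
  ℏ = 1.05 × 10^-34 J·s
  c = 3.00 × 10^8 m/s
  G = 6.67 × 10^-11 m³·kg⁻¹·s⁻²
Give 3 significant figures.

7.01 × 10^-10

Planck momentum: p_P = √(ℏc³/G) = 6.52 kg·m/s.
4.57 × 10^-9 / 6.52 = 7.01 × 10^-10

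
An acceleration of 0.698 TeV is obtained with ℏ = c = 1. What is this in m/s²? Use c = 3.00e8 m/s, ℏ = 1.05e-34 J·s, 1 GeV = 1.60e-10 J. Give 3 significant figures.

3.19e35 m/s²

Acceleration is [L]/[T]² = c·[E]/ℏ.
1 GeV → c/ℏ × (1 GeV in J) = 4.57e32 m/s².
Convert the energy scale: 0.698 TeV = 698 GeV.
Result: 698 × 4.57e32 = 3.19e35 m/s².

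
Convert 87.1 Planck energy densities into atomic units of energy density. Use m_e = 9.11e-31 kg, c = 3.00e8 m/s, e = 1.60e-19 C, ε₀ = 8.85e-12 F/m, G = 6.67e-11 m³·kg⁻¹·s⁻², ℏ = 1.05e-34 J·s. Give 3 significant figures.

Planck energy density: u_P = c⁷/(ℏG²) = 4.68e113 J/m³
atomic unit of energy density: u_au = E_h/a₀³ = m_e⁴e¹⁰/((4πε₀)⁵ℏ⁸) = 3.01e13 J/m³
87.1 × 4.68e113 / 3.01e13 = 1.35e102

1.35e102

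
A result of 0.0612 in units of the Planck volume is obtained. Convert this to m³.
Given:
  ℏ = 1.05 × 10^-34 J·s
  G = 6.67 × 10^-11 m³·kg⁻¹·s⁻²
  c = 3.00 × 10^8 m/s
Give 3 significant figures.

2.56 × 10^-106 m³

One Planck volume: V_P = (ℏG/c³)^(3/2) = 4.18 × 10^-105 m³.
0.0612 × 4.18 × 10^-105 m³ = 2.56 × 10^-106 m³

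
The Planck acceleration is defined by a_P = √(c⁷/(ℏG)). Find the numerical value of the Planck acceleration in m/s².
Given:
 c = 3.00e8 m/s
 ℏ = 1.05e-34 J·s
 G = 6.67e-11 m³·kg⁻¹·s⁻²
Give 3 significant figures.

5.59e51 m/s²

a_P = √(c⁷/(ℏG))
  = √(3.12e103)
  = 5.59e51 m/s²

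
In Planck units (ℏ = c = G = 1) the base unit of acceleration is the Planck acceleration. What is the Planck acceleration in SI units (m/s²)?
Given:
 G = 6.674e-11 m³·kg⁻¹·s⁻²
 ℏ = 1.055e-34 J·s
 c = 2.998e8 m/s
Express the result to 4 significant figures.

a_P = √(c⁷/(ℏG))
  = √(3.092e103)
  = 5.560e51 m/s²

5.560e51 m/s²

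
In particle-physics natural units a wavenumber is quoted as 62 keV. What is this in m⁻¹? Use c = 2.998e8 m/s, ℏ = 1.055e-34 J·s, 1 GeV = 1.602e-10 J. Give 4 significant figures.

Inverse length is [E]/(ℏc).
1 GeV → 1/(ℏc) × (1 GeV in J) = 5.065e15 m⁻¹.
Convert the energy scale: 62 keV = 6.20e-5 GeV.
Result: 6.20e-5 × 5.065e15 = 3.140e11 m⁻¹.

3.140e11 m⁻¹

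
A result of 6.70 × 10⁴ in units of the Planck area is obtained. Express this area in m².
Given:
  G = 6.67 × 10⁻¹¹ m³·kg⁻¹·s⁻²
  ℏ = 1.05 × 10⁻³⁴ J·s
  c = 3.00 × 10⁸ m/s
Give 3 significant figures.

One Planck area: A_P = ℏG/c³ = 2.59 × 10⁻⁷⁰ m².
6.70 × 10⁴ × 2.59 × 10⁻⁷⁰ m² = 1.74 × 10⁻⁶⁵ m²

1.74 × 10⁻⁶⁵ m²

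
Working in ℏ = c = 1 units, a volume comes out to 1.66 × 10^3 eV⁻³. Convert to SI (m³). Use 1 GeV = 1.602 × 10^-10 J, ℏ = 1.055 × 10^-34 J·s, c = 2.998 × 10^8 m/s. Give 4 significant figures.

1.278 × 10^-17 m³

Volume is [L]³ = [E]⁻³·(ℏc)³.
1 GeV⁻³ → (ℏc)³ × (1 GeV in J)⁻³ = 7.696 × 10^-48 m³.
Convert the energy scale: 1.66 × 10^3 eV⁻³ = 1.66 × 10^30 GeV⁻³.
Result: 1.66 × 10^30 × 7.696 × 10^-48 = 1.278 × 10^-17 m³.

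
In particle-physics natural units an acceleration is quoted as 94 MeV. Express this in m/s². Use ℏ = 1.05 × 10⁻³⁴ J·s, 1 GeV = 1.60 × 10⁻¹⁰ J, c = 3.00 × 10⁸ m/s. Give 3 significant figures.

Acceleration is [L]/[T]² = c·[E]/ℏ.
1 GeV → c/ℏ × (1 GeV in J) = 4.57 × 10³² m/s².
Convert the energy scale: 94 MeV = 0.0940 GeV.
Result: 0.0940 × 4.57 × 10³² = 4.30 × 10³¹ m/s².

4.30 × 10³¹ m/s²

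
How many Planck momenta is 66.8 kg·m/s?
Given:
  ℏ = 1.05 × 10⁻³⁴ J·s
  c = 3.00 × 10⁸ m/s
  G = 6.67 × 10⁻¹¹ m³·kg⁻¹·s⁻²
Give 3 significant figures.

10.2

Planck momentum: p_P = √(ℏc³/G) = 6.52 kg·m/s.
66.8 / 6.52 = 10.2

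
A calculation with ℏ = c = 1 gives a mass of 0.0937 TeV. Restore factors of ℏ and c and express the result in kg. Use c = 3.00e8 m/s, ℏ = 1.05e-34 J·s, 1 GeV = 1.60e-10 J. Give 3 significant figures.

1.67e-25 kg

Mass is [E]/c²; divide by c².
1 GeV → 1/c² × (1 GeV in J) = 1.78e-27 kg.
Convert the energy scale: 0.0937 TeV = 93.7 GeV.
Result: 93.7 × 1.78e-27 = 1.67e-25 kg.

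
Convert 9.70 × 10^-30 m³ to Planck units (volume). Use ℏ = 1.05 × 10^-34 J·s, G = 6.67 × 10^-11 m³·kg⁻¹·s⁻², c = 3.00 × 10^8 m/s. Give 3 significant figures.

Planck volume: V_P = (ℏG/c³)^(3/2) = 4.18 × 10^-105 m³.
9.70 × 10^-30 / 4.18 × 10^-105 = 2.32 × 10^75

2.32 × 10^75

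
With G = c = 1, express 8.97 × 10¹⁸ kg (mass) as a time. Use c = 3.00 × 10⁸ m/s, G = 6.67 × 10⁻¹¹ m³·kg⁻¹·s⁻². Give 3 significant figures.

2.22 × 10⁻¹⁷ s

Mass → time via G/c³.
8.97 × 10¹⁸ kg × (G/c³) = 2.22 × 10⁻¹⁷ s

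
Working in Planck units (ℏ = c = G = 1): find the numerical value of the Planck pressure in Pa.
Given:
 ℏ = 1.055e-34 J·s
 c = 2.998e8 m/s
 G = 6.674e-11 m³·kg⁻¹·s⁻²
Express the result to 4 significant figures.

The unique combination of the constants set to 1 with dimensions of pressure is p_P = c⁷/(ℏG²).
  = 2.177e59 / 4.699e-55
  = 4.632e113 Pa

4.632e113 Pa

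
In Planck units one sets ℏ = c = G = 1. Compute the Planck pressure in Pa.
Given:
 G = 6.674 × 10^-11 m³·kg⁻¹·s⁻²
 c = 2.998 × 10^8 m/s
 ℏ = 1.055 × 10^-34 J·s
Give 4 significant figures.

4.632 × 10^113 Pa

p_P = c⁷/(ℏG²)
  = 2.177 × 10^59 / 4.699 × 10^-55
  = 4.632 × 10^113 Pa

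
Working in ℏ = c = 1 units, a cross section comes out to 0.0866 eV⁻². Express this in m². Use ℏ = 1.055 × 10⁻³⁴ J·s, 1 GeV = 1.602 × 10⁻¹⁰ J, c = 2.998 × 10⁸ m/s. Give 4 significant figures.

3.376 × 10⁻¹⁵ m²

Area is [L]² = [E]⁻²·(ℏc)²; restore (ℏc)².
1 GeV⁻² → (ℏc)² × (1 GeV in J)⁻² = 3.898 × 10⁻³² m².
Convert the energy scale: 0.0866 eV⁻² = 8.66 × 10¹⁶ GeV⁻².
Result: 8.66 × 10¹⁶ × 3.898 × 10⁻³² = 3.376 × 10⁻¹⁵ m².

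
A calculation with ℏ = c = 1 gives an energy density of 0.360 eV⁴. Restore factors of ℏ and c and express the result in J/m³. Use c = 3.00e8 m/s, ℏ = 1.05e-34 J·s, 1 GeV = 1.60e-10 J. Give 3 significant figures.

7.55 J/m³

[E]/[L]³ = [E]⁴/(ℏc)³; restore (ℏc)⁻³.
1 GeV⁴ → 1/(ℏc)³ × (1 GeV in J)⁴ = 2.10e37 J/m³.
Convert the energy scale: 0.360 eV⁴ = 3.60e-37 GeV⁴.
Result: 3.60e-37 × 2.10e37 = 7.55 J/m³.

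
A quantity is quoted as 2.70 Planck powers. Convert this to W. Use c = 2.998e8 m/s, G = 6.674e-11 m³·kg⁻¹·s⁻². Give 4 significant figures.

9.798e52 W

One Planck power: P_P = c⁵/G = 3.629e52 W.
2.70 × 3.629e52 W = 9.798e52 W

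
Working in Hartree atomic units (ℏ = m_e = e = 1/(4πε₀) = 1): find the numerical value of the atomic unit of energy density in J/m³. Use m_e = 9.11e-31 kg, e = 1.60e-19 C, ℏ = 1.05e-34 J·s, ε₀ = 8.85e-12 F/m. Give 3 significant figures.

From ℏ = m_e = e = 1/(4πε₀) = 1 the energy density scale is u_au = E_h/a₀³ = m_e⁴e¹⁰/((4πε₀)⁵ℏ⁸).
E_h = 4.38e-18 J
a₀ = 5.26e-11 m
E_h/a₀³ = 3.01e13 J/m³

3.01e13 J/m³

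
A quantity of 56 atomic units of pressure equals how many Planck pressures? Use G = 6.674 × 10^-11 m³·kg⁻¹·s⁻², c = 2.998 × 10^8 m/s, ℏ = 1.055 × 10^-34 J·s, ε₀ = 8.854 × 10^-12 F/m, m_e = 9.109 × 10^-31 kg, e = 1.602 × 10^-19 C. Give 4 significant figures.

3.541 × 10^-99

atomic unit of pressure: P_au = E_h/a₀³ = m_e⁴e¹⁰/((4πε₀)⁵ℏ⁸) = 2.929 × 10^13 Pa
Planck pressure: p_P = c⁷/(ℏG²) = 4.632 × 10^113 Pa
56 × 2.929 × 10^13 / 4.632 × 10^113 = 3.541 × 10^-99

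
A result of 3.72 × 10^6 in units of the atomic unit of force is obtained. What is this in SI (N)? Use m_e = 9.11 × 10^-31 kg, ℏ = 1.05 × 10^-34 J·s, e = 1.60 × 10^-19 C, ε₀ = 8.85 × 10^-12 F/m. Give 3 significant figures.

0.310 N

One atomic unit of force: F_au = E_h/a₀ = m_e²e⁶/((4πε₀)³ℏ⁴) = 8.33 × 10^-8 N.
3.72 × 10^6 × 8.33 × 10^-8 N = 0.310 N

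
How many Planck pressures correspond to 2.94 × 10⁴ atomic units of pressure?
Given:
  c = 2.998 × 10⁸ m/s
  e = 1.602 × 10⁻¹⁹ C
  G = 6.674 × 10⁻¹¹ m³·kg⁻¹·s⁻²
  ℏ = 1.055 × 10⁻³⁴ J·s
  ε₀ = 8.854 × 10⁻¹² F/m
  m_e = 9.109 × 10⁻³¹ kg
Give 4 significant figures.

atomic unit of pressure: P_au = E_h/a₀³ = m_e⁴e¹⁰/((4πε₀)⁵ℏ⁸) = 2.929 × 10¹³ Pa
Planck pressure: p_P = c⁷/(ℏG²) = 4.632 × 10¹¹³ Pa
2.94 × 10⁴ × 2.929 × 10¹³ / 4.632 × 10¹¹³ = 1.859 × 10⁻⁹⁶

1.859 × 10⁻⁹⁶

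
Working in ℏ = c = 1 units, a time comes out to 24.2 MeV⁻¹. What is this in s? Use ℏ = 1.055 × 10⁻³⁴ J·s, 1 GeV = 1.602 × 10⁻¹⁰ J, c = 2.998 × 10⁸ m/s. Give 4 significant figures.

1.594 × 10⁻²⁰ s

A time is [E]⁻¹ in ℏ=c=1; restore one factor of ℏ.
1 GeV⁻¹ → ℏ × (1 GeV in J)⁻¹ = 6.586 × 10⁻²⁵ s.
Convert the energy scale: 24.2 MeV⁻¹ = 2.42 × 10⁴ GeV⁻¹.
Result: 2.42 × 10⁴ × 6.586 × 10⁻²⁵ = 1.594 × 10⁻²⁰ s.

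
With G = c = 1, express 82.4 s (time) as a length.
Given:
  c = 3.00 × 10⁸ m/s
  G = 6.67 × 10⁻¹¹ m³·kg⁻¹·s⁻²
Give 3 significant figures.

2.47 × 10¹⁰ m

Time → length via c.
82.4 s × (c) = 2.47 × 10¹⁰ m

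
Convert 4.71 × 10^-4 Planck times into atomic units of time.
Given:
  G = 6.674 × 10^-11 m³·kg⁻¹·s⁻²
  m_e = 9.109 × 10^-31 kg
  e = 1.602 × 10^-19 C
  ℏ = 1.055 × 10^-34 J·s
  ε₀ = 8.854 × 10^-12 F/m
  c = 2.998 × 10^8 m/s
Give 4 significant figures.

1.048 × 10^-30

Planck time: t_P = √(ℏG/c⁵) = 5.392 × 10^-44 s
atomic unit of time: τ_au = (4πε₀)²ℏ³/(m_e e⁴) = 2.423 × 10^-17 s
4.71 × 10^-4 × 5.392 × 10^-44 / 2.423 × 10^-17 = 1.048 × 10^-30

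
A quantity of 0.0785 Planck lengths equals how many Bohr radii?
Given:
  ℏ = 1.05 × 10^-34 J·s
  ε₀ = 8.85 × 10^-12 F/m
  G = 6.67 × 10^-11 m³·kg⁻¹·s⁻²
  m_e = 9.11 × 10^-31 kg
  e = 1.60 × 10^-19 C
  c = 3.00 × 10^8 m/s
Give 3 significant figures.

2.40 × 10^-26

Planck length: ℓ_P = √(ℏG/c³) = 1.61 × 10^-35 m
Bohr radius: a₀ = 4πε₀ℏ²/(m_e e²) = 5.26 × 10^-11 m
0.0785 × 1.61 × 10^-35 / 5.26 × 10^-11 = 2.40 × 10^-26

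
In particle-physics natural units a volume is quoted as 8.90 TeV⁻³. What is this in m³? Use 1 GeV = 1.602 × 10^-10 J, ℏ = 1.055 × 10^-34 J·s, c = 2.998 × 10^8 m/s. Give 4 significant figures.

Volume is [L]³ = [E]⁻³·(ℏc)³.
1 GeV⁻³ → (ℏc)³ × (1 GeV in J)⁻³ = 7.696 × 10^-48 m³.
Convert the energy scale: 8.90 TeV⁻³ = 8.90 × 10^-9 GeV⁻³.
Result: 8.90 × 10^-9 × 7.696 × 10^-48 = 6.849 × 10^-56 m³.

6.849 × 10^-56 m³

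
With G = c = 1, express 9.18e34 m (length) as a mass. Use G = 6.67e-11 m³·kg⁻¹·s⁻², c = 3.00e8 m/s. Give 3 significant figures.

Length → mass via c²/G.
9.18e34 m × (c²/G) = 1.24e62 kg

1.24e62 kg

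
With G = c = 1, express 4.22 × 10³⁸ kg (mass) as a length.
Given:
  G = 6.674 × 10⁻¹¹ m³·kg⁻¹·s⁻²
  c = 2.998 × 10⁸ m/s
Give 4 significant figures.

In G = c = 1 units mass has dimensions of length; the conversion factor is G/c².
4.22 × 10³⁸ kg × (G/c²) = 3.134 × 10¹¹ m

3.134 × 10¹¹ m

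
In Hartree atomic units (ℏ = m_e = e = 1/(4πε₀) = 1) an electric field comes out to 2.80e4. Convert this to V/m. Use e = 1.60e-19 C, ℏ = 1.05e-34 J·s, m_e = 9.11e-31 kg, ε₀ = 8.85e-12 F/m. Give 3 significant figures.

1.46e16 V/m

One atomic unit of electric field: E_au = E_h/(e a₀) = m_e²e⁵/((4πε₀)³ℏ⁴) = 5.20e11 V/m.
2.80e4 × 5.20e11 V/m = 1.46e16 V/m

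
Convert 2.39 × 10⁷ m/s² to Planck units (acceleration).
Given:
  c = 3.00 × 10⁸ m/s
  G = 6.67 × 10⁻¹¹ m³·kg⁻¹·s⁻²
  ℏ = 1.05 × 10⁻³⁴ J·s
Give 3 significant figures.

Planck acceleration: a_P = √(c⁷/(ℏG)) = 5.59 × 10⁵¹ m/s².
2.39 × 10⁷ / 5.59 × 10⁵¹ = 4.28 × 10⁻⁴⁵

4.28 × 10⁻⁴⁵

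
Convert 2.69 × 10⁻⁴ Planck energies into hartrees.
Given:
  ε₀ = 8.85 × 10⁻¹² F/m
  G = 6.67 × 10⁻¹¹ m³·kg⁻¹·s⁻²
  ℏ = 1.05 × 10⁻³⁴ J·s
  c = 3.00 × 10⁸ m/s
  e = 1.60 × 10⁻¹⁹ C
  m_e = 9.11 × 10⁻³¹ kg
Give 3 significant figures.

1.20 × 10²³

Planck energy: E_P = √(ℏc⁵/G) = 1.96 × 10⁹ J
hartree: E_h = m_e e⁴/(4πε₀ℏ)² = 4.38 × 10⁻¹⁸ J
2.69 × 10⁻⁴ × 1.96 × 10⁹ / 4.38 × 10⁻¹⁸ = 1.20 × 10²³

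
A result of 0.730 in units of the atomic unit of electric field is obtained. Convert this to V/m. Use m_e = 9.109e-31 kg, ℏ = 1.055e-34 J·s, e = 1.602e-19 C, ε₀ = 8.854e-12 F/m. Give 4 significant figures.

3.746e11 V/m

One atomic unit of electric field: E_au = E_h/(e a₀) = m_e²e⁵/((4πε₀)³ℏ⁴) = 5.131e11 V/m.
0.730 × 5.131e11 V/m = 3.746e11 V/m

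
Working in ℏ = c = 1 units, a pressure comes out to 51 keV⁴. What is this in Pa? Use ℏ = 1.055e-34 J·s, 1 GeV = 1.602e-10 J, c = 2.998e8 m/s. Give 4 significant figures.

Pressure is [E]/[L]³ = [E]⁴/(ℏc)³.
1 GeV⁴ → 1/(ℏc)³ × (1 GeV in J)⁴ = 2.082e37 Pa.
Convert the energy scale: 51 keV⁴ = 5.10e-23 GeV⁴.
Result: 5.10e-23 × 2.082e37 = 1.062e15 Pa.

1.062e15 Pa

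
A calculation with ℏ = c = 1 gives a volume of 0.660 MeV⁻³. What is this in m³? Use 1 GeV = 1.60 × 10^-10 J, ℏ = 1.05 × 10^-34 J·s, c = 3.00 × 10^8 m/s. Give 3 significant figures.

Volume is [L]³ = [E]⁻³·(ℏc)³.
1 GeV⁻³ → (ℏc)³ × (1 GeV in J)⁻³ = 7.63 × 10^-48 m³.
Convert the energy scale: 0.660 MeV⁻³ = 6.60 × 10^8 GeV⁻³.
Result: 6.60 × 10^8 × 7.63 × 10^-48 = 5.04 × 10^-39 m³.

5.04 × 10^-39 m³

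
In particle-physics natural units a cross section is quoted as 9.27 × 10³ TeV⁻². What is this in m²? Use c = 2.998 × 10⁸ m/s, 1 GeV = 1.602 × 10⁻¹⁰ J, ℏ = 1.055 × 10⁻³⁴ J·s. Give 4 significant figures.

Area is [L]² = [E]⁻²·(ℏc)²; restore (ℏc)².
1 GeV⁻² → (ℏc)² × (1 GeV in J)⁻² = 3.898 × 10⁻³² m².
Convert the energy scale: 9.27 × 10³ TeV⁻² = 9.27 × 10⁻³ GeV⁻².
Result: 9.27 × 10⁻³ × 3.898 × 10⁻³² = 3.613 × 10⁻³⁴ m².

3.613 × 10⁻³⁴ m²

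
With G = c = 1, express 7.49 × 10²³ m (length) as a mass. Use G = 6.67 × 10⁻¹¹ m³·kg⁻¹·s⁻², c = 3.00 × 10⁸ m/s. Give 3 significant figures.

1.01 × 10⁵¹ kg

Length → mass via c²/G.
7.49 × 10²³ m × (c²/G) = 1.01 × 10⁵¹ kg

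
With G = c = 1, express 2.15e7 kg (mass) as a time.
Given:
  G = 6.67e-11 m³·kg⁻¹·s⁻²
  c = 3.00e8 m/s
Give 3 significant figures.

5.31e-29 s

Mass → time via G/c³.
2.15e7 kg × (G/c³) = 5.31e-29 s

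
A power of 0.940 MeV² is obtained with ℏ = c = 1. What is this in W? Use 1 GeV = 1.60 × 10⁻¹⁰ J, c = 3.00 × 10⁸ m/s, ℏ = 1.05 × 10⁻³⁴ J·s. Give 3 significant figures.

Power is [E]/[T] = [E]²/ℏ.
1 GeV² → 1/ℏ × (1 GeV in J)² = 2.44 × 10¹⁴ W.
Convert the energy scale: 0.940 MeV² = 9.40 × 10⁻⁷ GeV².
Result: 9.40 × 10⁻⁷ × 2.44 × 10¹⁴ = 2.29 × 10⁸ W.

2.29 × 10⁸ W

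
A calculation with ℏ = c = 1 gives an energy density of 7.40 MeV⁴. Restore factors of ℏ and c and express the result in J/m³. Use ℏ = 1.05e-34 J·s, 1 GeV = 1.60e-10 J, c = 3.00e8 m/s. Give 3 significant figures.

[E]/[L]³ = [E]⁴/(ℏc)³; restore (ℏc)⁻³.
1 GeV⁴ → 1/(ℏc)³ × (1 GeV in J)⁴ = 2.10e37 J/m³.
Convert the energy scale: 7.40 MeV⁴ = 7.40e-12 GeV⁴.
Result: 7.40e-12 × 2.10e37 = 1.55e26 J/m³.

1.55e26 J/m³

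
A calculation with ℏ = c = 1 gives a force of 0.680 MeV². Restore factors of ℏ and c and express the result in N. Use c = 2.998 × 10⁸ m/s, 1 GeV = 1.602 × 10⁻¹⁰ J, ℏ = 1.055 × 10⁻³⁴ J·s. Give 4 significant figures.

0.5518 N

Force is [E]/[L] = [E]²/(ℏc); restore (ℏc)⁻¹.
1 GeV² → 1/(ℏc) × (1 GeV in J)² = 8.114 × 10⁵ N.
Convert the energy scale: 0.680 MeV² = 6.80 × 10⁻⁷ GeV².
Result: 6.80 × 10⁻⁷ × 8.114 × 10⁵ = 0.5518 N.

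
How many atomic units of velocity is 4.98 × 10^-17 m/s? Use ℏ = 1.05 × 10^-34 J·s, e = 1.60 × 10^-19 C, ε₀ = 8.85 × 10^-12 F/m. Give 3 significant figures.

2.27 × 10^-23

atomic unit of velocity: v_au = e²/(4πε₀ℏ) = 2.19 × 10^6 m/s.
4.98 × 10^-17 / 2.19 × 10^6 = 2.27 × 10^-23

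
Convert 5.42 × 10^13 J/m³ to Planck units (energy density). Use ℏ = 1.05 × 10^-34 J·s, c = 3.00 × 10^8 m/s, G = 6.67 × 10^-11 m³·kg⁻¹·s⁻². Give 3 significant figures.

1.16 × 10^-100

Planck energy density: u_P = c⁷/(ℏG²) = 4.68 × 10^113 J/m³.
5.42 × 10^13 / 4.68 × 10^113 = 1.16 × 10^-100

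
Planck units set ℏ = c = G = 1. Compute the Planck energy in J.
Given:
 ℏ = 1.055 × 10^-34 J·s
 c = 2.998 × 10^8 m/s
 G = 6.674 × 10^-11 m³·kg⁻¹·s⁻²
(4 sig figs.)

1.957 × 10^9 J

The unique combination of the constants set to 1 with dimensions of energy is E_P = √(ℏc⁵/G).
  = √(3.828 × 10^18)
  = 1.957 × 10^9 J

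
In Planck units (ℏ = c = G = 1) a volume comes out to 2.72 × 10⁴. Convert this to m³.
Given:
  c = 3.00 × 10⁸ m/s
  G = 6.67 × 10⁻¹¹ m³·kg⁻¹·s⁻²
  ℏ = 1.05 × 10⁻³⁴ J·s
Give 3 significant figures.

One Planck volume: V_P = (ℏG/c³)^(3/2) = 4.18 × 10⁻¹⁰⁵ m³.
2.72 × 10⁴ × 4.18 × 10⁻¹⁰⁵ m³ = 1.14 × 10⁻¹⁰⁰ m³

1.14 × 10⁻¹⁰⁰ m³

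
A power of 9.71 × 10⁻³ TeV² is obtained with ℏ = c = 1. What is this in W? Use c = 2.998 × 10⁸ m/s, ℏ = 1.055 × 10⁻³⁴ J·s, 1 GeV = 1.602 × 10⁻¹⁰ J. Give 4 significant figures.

Power is [E]/[T] = [E]²/ℏ.
1 GeV² → 1/ℏ × (1 GeV in J)² = 2.433 × 10¹⁴ W.
Convert the energy scale: 9.71 × 10⁻³ TeV² = 9.71 × 10³ GeV².
Result: 9.71 × 10³ × 2.433 × 10¹⁴ = 2.362 × 10¹⁸ W.

2.362 × 10¹⁸ W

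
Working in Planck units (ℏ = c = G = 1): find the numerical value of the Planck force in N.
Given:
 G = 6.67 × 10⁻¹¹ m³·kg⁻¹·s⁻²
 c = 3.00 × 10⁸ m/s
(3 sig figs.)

From ℏ = c = G = 1 the force scale is F_P = c⁴/G.
  = 8.10 × 10³³ / 6.67 × 10⁻¹¹
  = 1.21 × 10⁴⁴ N

1.21 × 10⁴⁴ N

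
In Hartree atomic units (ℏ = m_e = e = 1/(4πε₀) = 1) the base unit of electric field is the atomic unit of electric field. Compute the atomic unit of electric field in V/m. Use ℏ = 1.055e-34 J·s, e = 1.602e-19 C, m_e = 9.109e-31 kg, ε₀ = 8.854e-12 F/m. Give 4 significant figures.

E_au = E_h/(e a₀) = m_e²e⁵/((4πε₀)³ℏ⁴)
E_h = 4.354e-18 J
a₀ = 5.297e-11 m
E_h/(e·a₀) = 5.131e11 V/m

5.131e11 V/m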